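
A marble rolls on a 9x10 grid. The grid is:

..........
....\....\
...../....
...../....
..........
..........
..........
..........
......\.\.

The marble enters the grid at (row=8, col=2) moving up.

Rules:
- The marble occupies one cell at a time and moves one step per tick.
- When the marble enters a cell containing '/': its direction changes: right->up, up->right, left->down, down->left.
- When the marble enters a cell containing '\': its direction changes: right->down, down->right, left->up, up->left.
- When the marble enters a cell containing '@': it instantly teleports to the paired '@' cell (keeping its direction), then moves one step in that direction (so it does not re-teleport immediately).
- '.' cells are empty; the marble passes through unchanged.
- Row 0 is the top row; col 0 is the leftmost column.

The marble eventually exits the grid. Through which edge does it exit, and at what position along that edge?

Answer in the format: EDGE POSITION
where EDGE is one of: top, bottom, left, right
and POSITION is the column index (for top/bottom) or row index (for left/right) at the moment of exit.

Answer: top 2

Derivation:
Step 1: enter (8,2), '.' pass, move up to (7,2)
Step 2: enter (7,2), '.' pass, move up to (6,2)
Step 3: enter (6,2), '.' pass, move up to (5,2)
Step 4: enter (5,2), '.' pass, move up to (4,2)
Step 5: enter (4,2), '.' pass, move up to (3,2)
Step 6: enter (3,2), '.' pass, move up to (2,2)
Step 7: enter (2,2), '.' pass, move up to (1,2)
Step 8: enter (1,2), '.' pass, move up to (0,2)
Step 9: enter (0,2), '.' pass, move up to (-1,2)
Step 10: at (-1,2) — EXIT via top edge, pos 2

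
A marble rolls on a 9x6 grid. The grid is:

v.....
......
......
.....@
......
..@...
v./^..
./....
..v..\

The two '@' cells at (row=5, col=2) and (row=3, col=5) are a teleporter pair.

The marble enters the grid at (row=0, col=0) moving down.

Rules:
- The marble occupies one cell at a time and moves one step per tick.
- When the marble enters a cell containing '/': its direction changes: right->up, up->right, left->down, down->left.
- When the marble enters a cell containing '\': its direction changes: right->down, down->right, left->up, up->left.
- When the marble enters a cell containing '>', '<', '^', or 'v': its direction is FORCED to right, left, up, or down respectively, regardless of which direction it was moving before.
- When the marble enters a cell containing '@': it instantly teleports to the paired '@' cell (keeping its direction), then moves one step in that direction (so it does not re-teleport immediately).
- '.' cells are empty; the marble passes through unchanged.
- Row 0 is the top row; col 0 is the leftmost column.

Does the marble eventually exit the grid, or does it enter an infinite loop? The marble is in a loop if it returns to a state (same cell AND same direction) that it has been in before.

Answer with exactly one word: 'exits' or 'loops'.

Answer: exits

Derivation:
Step 1: enter (0,0), 'v' forces down->down, move down to (1,0)
Step 2: enter (1,0), '.' pass, move down to (2,0)
Step 3: enter (2,0), '.' pass, move down to (3,0)
Step 4: enter (3,0), '.' pass, move down to (4,0)
Step 5: enter (4,0), '.' pass, move down to (5,0)
Step 6: enter (5,0), '.' pass, move down to (6,0)
Step 7: enter (6,0), 'v' forces down->down, move down to (7,0)
Step 8: enter (7,0), '.' pass, move down to (8,0)
Step 9: enter (8,0), '.' pass, move down to (9,0)
Step 10: at (9,0) — EXIT via bottom edge, pos 0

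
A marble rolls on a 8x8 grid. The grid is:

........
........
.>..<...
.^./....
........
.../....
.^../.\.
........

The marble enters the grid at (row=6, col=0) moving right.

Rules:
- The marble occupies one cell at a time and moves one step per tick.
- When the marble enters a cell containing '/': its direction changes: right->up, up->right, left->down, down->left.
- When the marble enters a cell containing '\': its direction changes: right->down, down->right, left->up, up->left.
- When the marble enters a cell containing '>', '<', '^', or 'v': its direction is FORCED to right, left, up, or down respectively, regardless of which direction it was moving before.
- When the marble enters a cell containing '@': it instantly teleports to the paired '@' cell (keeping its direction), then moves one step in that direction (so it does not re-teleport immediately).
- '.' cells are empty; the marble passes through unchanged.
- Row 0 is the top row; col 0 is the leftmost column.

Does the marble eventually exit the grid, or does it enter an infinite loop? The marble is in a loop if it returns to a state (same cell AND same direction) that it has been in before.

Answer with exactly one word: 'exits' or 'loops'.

Answer: loops

Derivation:
Step 1: enter (6,0), '.' pass, move right to (6,1)
Step 2: enter (6,1), '^' forces right->up, move up to (5,1)
Step 3: enter (5,1), '.' pass, move up to (4,1)
Step 4: enter (4,1), '.' pass, move up to (3,1)
Step 5: enter (3,1), '^' forces up->up, move up to (2,1)
Step 6: enter (2,1), '>' forces up->right, move right to (2,2)
Step 7: enter (2,2), '.' pass, move right to (2,3)
Step 8: enter (2,3), '.' pass, move right to (2,4)
Step 9: enter (2,4), '<' forces right->left, move left to (2,3)
Step 10: enter (2,3), '.' pass, move left to (2,2)
Step 11: enter (2,2), '.' pass, move left to (2,1)
Step 12: enter (2,1), '>' forces left->right, move right to (2,2)
Step 13: at (2,2) dir=right — LOOP DETECTED (seen before)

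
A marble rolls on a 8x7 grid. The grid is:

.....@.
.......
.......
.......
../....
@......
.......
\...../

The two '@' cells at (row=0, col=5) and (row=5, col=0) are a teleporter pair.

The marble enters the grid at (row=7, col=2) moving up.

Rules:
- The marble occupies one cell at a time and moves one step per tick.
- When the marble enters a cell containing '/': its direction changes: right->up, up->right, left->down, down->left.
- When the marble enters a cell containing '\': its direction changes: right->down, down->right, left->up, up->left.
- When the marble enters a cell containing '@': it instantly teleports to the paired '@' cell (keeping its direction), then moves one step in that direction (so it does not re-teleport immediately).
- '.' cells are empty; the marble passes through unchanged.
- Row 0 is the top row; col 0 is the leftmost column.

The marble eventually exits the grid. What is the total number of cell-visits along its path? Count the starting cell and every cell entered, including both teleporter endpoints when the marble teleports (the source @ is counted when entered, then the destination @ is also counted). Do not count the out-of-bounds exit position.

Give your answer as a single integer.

Answer: 8

Derivation:
Step 1: enter (7,2), '.' pass, move up to (6,2)
Step 2: enter (6,2), '.' pass, move up to (5,2)
Step 3: enter (5,2), '.' pass, move up to (4,2)
Step 4: enter (4,2), '/' deflects up->right, move right to (4,3)
Step 5: enter (4,3), '.' pass, move right to (4,4)
Step 6: enter (4,4), '.' pass, move right to (4,5)
Step 7: enter (4,5), '.' pass, move right to (4,6)
Step 8: enter (4,6), '.' pass, move right to (4,7)
Step 9: at (4,7) — EXIT via right edge, pos 4
Path length (cell visits): 8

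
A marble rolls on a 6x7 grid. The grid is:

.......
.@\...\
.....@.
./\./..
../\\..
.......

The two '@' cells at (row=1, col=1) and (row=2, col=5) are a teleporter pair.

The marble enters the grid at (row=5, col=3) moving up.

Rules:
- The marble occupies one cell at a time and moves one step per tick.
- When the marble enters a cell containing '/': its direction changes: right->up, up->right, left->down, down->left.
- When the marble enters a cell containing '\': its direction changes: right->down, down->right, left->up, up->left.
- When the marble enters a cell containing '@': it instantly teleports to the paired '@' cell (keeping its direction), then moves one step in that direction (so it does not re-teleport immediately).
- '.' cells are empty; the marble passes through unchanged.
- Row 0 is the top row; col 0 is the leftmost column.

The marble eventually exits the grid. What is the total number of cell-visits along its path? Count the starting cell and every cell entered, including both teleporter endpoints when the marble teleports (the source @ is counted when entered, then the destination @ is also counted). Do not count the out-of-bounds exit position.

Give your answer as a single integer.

Answer: 4

Derivation:
Step 1: enter (5,3), '.' pass, move up to (4,3)
Step 2: enter (4,3), '\' deflects up->left, move left to (4,2)
Step 3: enter (4,2), '/' deflects left->down, move down to (5,2)
Step 4: enter (5,2), '.' pass, move down to (6,2)
Step 5: at (6,2) — EXIT via bottom edge, pos 2
Path length (cell visits): 4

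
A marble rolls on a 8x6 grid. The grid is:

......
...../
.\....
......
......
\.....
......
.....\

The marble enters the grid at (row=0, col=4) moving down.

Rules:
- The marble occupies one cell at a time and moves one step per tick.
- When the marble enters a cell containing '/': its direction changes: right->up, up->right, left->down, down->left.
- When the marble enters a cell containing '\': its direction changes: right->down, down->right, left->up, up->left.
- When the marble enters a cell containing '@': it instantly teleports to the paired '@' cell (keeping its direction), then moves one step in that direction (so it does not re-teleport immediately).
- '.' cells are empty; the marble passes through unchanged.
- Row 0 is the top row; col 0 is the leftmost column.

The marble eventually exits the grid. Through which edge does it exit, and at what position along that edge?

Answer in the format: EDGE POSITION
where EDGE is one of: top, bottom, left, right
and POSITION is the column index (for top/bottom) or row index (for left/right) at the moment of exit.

Answer: bottom 4

Derivation:
Step 1: enter (0,4), '.' pass, move down to (1,4)
Step 2: enter (1,4), '.' pass, move down to (2,4)
Step 3: enter (2,4), '.' pass, move down to (3,4)
Step 4: enter (3,4), '.' pass, move down to (4,4)
Step 5: enter (4,4), '.' pass, move down to (5,4)
Step 6: enter (5,4), '.' pass, move down to (6,4)
Step 7: enter (6,4), '.' pass, move down to (7,4)
Step 8: enter (7,4), '.' pass, move down to (8,4)
Step 9: at (8,4) — EXIT via bottom edge, pos 4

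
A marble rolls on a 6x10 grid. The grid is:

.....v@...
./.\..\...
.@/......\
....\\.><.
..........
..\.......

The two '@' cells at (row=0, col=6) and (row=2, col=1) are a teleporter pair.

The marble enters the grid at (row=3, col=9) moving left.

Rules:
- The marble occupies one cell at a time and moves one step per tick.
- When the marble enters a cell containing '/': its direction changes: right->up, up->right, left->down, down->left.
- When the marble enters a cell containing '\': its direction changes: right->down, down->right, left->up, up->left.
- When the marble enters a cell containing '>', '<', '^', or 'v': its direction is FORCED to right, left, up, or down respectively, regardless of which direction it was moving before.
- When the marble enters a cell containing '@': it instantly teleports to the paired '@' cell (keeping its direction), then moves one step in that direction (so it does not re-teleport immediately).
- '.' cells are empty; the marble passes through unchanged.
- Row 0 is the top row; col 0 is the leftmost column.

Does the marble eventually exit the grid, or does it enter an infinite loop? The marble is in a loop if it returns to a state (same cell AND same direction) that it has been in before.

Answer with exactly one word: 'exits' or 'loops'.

Answer: loops

Derivation:
Step 1: enter (3,9), '.' pass, move left to (3,8)
Step 2: enter (3,8), '<' forces left->left, move left to (3,7)
Step 3: enter (3,7), '>' forces left->right, move right to (3,8)
Step 4: enter (3,8), '<' forces right->left, move left to (3,7)
Step 5: at (3,7) dir=left — LOOP DETECTED (seen before)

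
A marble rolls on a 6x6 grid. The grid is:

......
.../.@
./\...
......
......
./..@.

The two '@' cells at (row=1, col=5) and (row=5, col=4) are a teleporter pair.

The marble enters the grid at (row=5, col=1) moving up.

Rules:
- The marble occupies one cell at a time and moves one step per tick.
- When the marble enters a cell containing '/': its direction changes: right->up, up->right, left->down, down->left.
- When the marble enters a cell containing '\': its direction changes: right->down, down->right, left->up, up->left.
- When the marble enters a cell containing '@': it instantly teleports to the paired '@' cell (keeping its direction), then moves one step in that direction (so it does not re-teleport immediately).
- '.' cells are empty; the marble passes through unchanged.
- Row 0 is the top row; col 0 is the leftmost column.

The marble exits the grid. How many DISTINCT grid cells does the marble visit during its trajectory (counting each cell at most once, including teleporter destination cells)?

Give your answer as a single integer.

Step 1: enter (5,1), '/' deflects up->right, move right to (5,2)
Step 2: enter (5,2), '.' pass, move right to (5,3)
Step 3: enter (5,3), '.' pass, move right to (5,4)
Step 4: enter (5,4), '@' teleport (5,4)->(1,5), also enter (1,5), move right to (1,6)
Step 5: at (1,6) — EXIT via right edge, pos 1
Distinct cells visited: 5 (path length 5)

Answer: 5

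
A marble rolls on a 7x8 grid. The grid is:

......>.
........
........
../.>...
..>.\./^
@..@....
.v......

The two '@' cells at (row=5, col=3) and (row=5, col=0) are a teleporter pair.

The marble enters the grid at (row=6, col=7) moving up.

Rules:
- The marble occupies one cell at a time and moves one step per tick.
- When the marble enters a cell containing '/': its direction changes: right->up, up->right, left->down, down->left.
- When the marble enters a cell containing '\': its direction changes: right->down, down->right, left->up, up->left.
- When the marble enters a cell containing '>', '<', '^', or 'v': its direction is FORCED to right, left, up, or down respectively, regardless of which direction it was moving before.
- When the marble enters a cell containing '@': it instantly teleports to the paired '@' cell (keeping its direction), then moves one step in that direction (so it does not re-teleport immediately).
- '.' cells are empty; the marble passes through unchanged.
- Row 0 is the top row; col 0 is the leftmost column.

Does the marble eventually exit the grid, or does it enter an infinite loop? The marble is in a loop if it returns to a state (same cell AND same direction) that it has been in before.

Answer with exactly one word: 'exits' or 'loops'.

Step 1: enter (6,7), '.' pass, move up to (5,7)
Step 2: enter (5,7), '.' pass, move up to (4,7)
Step 3: enter (4,7), '^' forces up->up, move up to (3,7)
Step 4: enter (3,7), '.' pass, move up to (2,7)
Step 5: enter (2,7), '.' pass, move up to (1,7)
Step 6: enter (1,7), '.' pass, move up to (0,7)
Step 7: enter (0,7), '.' pass, move up to (-1,7)
Step 8: at (-1,7) — EXIT via top edge, pos 7

Answer: exits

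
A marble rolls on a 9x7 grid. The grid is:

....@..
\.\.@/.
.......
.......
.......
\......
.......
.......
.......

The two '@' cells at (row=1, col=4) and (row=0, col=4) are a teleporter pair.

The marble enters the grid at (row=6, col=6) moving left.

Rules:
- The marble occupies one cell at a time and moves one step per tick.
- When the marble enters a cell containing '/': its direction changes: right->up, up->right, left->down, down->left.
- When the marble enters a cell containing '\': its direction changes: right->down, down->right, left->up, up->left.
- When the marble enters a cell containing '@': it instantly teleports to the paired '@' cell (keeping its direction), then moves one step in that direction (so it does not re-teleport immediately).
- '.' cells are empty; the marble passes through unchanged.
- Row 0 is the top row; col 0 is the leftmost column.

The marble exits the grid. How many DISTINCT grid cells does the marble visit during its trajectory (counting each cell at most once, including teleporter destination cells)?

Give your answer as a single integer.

Step 1: enter (6,6), '.' pass, move left to (6,5)
Step 2: enter (6,5), '.' pass, move left to (6,4)
Step 3: enter (6,4), '.' pass, move left to (6,3)
Step 4: enter (6,3), '.' pass, move left to (6,2)
Step 5: enter (6,2), '.' pass, move left to (6,1)
Step 6: enter (6,1), '.' pass, move left to (6,0)
Step 7: enter (6,0), '.' pass, move left to (6,-1)
Step 8: at (6,-1) — EXIT via left edge, pos 6
Distinct cells visited: 7 (path length 7)

Answer: 7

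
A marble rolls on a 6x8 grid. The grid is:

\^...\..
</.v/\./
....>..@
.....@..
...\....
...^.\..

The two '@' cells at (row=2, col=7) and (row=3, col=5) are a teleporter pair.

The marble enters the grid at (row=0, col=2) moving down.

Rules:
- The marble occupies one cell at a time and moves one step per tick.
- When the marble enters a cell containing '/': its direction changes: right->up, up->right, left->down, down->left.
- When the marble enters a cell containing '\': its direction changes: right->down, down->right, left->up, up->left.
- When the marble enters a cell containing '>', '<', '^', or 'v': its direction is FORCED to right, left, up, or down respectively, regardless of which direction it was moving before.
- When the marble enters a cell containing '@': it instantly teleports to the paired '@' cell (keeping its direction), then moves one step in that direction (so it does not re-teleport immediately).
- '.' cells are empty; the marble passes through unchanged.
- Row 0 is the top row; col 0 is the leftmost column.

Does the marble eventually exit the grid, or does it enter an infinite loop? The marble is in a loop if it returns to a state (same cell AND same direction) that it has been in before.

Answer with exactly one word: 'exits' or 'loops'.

Step 1: enter (0,2), '.' pass, move down to (1,2)
Step 2: enter (1,2), '.' pass, move down to (2,2)
Step 3: enter (2,2), '.' pass, move down to (3,2)
Step 4: enter (3,2), '.' pass, move down to (4,2)
Step 5: enter (4,2), '.' pass, move down to (5,2)
Step 6: enter (5,2), '.' pass, move down to (6,2)
Step 7: at (6,2) — EXIT via bottom edge, pos 2

Answer: exits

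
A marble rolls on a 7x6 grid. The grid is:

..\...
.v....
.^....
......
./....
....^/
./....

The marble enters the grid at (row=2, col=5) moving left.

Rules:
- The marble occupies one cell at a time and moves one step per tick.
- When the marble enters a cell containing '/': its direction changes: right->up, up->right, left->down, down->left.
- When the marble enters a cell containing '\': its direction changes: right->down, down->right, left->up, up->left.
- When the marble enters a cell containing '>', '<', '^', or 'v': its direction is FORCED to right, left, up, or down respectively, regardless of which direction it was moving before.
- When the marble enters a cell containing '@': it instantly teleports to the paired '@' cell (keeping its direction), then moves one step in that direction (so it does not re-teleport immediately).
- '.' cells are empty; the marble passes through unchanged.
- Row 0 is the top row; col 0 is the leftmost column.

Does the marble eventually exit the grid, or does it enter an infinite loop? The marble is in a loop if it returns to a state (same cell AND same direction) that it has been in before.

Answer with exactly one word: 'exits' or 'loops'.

Step 1: enter (2,5), '.' pass, move left to (2,4)
Step 2: enter (2,4), '.' pass, move left to (2,3)
Step 3: enter (2,3), '.' pass, move left to (2,2)
Step 4: enter (2,2), '.' pass, move left to (2,1)
Step 5: enter (2,1), '^' forces left->up, move up to (1,1)
Step 6: enter (1,1), 'v' forces up->down, move down to (2,1)
Step 7: enter (2,1), '^' forces down->up, move up to (1,1)
Step 8: at (1,1) dir=up — LOOP DETECTED (seen before)

Answer: loops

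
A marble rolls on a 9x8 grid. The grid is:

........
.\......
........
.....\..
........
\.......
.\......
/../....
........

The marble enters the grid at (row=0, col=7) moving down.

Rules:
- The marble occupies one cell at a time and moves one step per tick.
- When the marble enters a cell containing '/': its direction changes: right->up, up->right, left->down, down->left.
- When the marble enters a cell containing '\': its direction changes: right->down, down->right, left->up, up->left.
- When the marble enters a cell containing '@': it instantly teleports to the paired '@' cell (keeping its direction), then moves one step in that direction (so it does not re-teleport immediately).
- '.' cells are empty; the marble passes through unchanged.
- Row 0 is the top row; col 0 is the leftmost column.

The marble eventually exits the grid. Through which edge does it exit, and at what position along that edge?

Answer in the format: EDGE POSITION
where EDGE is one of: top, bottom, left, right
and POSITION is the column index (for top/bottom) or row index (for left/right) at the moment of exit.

Step 1: enter (0,7), '.' pass, move down to (1,7)
Step 2: enter (1,7), '.' pass, move down to (2,7)
Step 3: enter (2,7), '.' pass, move down to (3,7)
Step 4: enter (3,7), '.' pass, move down to (4,7)
Step 5: enter (4,7), '.' pass, move down to (5,7)
Step 6: enter (5,7), '.' pass, move down to (6,7)
Step 7: enter (6,7), '.' pass, move down to (7,7)
Step 8: enter (7,7), '.' pass, move down to (8,7)
Step 9: enter (8,7), '.' pass, move down to (9,7)
Step 10: at (9,7) — EXIT via bottom edge, pos 7

Answer: bottom 7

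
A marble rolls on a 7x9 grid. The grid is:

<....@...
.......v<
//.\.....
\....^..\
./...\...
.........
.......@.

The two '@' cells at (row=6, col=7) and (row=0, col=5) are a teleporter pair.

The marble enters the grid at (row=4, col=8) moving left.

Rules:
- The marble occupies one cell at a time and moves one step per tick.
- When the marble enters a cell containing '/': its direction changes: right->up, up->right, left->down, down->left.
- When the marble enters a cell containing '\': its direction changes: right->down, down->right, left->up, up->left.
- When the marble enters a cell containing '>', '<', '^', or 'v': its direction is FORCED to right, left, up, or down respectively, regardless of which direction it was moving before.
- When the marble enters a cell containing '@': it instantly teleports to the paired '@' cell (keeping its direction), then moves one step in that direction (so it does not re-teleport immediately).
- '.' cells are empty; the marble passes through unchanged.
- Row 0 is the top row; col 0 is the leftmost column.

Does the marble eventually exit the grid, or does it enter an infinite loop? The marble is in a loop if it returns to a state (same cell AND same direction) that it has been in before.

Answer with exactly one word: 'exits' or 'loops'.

Step 1: enter (4,8), '.' pass, move left to (4,7)
Step 2: enter (4,7), '.' pass, move left to (4,6)
Step 3: enter (4,6), '.' pass, move left to (4,5)
Step 4: enter (4,5), '\' deflects left->up, move up to (3,5)
Step 5: enter (3,5), '^' forces up->up, move up to (2,5)
Step 6: enter (2,5), '.' pass, move up to (1,5)
Step 7: enter (1,5), '.' pass, move up to (0,5)
Step 8: enter (0,5), '@' teleport (0,5)->(6,7), also enter (6,7), move up to (5,7)
Step 9: enter (5,7), '.' pass, move up to (4,7)
Step 10: enter (4,7), '.' pass, move up to (3,7)
Step 11: enter (3,7), '.' pass, move up to (2,7)
Step 12: enter (2,7), '.' pass, move up to (1,7)
Step 13: enter (1,7), 'v' forces up->down, move down to (2,7)
Step 14: enter (2,7), '.' pass, move down to (3,7)
Step 15: enter (3,7), '.' pass, move down to (4,7)
Step 16: enter (4,7), '.' pass, move down to (5,7)
Step 17: enter (5,7), '.' pass, move down to (6,7)
Step 18: enter (6,7), '@' teleport (6,7)->(0,5), also enter (0,5), move down to (1,5)
Step 19: enter (1,5), '.' pass, move down to (2,5)
Step 20: enter (2,5), '.' pass, move down to (3,5)
Step 21: enter (3,5), '^' forces down->up, move up to (2,5)
Step 22: at (2,5) dir=up — LOOP DETECTED (seen before)

Answer: loops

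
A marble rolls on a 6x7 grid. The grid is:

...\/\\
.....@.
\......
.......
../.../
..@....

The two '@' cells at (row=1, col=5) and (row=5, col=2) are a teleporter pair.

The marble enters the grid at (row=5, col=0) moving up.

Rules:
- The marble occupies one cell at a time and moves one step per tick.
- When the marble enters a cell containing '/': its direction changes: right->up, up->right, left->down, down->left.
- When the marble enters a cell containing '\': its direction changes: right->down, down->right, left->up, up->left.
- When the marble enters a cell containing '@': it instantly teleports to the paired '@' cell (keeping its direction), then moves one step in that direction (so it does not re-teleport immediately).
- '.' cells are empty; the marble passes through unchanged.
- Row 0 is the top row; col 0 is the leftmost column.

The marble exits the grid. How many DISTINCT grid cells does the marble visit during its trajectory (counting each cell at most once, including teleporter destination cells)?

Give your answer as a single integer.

Step 1: enter (5,0), '.' pass, move up to (4,0)
Step 2: enter (4,0), '.' pass, move up to (3,0)
Step 3: enter (3,0), '.' pass, move up to (2,0)
Step 4: enter (2,0), '\' deflects up->left, move left to (2,-1)
Step 5: at (2,-1) — EXIT via left edge, pos 2
Distinct cells visited: 4 (path length 4)

Answer: 4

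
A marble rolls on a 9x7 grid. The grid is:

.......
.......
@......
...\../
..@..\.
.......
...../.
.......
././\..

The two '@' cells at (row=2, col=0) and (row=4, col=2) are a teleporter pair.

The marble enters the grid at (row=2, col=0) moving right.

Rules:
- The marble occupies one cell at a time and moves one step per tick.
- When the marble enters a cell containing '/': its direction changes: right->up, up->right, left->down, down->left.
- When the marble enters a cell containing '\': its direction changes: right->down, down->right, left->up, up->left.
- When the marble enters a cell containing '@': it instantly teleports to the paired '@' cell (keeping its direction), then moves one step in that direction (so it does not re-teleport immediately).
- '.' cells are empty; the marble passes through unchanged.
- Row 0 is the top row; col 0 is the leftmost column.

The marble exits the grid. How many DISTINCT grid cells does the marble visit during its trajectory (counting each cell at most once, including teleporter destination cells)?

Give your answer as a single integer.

Answer: 12

Derivation:
Step 1: enter (2,0), '@' teleport (2,0)->(4,2), also enter (4,2), move right to (4,3)
Step 2: enter (4,3), '.' pass, move right to (4,4)
Step 3: enter (4,4), '.' pass, move right to (4,5)
Step 4: enter (4,5), '\' deflects right->down, move down to (5,5)
Step 5: enter (5,5), '.' pass, move down to (6,5)
Step 6: enter (6,5), '/' deflects down->left, move left to (6,4)
Step 7: enter (6,4), '.' pass, move left to (6,3)
Step 8: enter (6,3), '.' pass, move left to (6,2)
Step 9: enter (6,2), '.' pass, move left to (6,1)
Step 10: enter (6,1), '.' pass, move left to (6,0)
Step 11: enter (6,0), '.' pass, move left to (6,-1)
Step 12: at (6,-1) — EXIT via left edge, pos 6
Distinct cells visited: 12 (path length 12)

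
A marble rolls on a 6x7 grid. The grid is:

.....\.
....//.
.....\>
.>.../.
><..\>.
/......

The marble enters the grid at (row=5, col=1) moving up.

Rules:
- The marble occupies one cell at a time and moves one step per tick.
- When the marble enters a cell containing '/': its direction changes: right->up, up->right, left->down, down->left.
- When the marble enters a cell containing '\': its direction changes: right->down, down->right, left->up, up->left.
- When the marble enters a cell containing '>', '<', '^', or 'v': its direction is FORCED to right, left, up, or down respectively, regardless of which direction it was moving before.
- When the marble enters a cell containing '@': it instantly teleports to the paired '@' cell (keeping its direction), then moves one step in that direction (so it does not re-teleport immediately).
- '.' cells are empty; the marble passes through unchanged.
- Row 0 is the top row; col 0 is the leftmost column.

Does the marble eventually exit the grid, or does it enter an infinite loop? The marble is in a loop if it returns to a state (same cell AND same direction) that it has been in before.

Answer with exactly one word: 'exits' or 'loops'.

Answer: loops

Derivation:
Step 1: enter (5,1), '.' pass, move up to (4,1)
Step 2: enter (4,1), '<' forces up->left, move left to (4,0)
Step 3: enter (4,0), '>' forces left->right, move right to (4,1)
Step 4: enter (4,1), '<' forces right->left, move left to (4,0)
Step 5: at (4,0) dir=left — LOOP DETECTED (seen before)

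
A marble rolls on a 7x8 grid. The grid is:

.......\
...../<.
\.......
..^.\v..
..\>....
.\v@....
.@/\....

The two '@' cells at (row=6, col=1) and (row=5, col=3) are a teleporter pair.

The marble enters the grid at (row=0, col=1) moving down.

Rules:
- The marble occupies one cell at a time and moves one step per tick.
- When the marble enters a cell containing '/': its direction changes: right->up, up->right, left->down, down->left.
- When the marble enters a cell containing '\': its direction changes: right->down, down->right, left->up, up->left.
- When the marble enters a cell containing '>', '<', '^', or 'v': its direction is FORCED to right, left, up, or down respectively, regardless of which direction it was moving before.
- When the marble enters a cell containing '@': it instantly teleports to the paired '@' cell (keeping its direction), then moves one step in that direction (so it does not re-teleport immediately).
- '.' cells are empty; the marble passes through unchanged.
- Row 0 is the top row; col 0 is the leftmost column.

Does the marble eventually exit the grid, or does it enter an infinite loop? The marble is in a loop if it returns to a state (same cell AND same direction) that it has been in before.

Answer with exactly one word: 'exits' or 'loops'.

Step 1: enter (0,1), '.' pass, move down to (1,1)
Step 2: enter (1,1), '.' pass, move down to (2,1)
Step 3: enter (2,1), '.' pass, move down to (3,1)
Step 4: enter (3,1), '.' pass, move down to (4,1)
Step 5: enter (4,1), '.' pass, move down to (5,1)
Step 6: enter (5,1), '\' deflects down->right, move right to (5,2)
Step 7: enter (5,2), 'v' forces right->down, move down to (6,2)
Step 8: enter (6,2), '/' deflects down->left, move left to (6,1)
Step 9: enter (6,1), '@' teleport (6,1)->(5,3), also enter (5,3), move left to (5,2)
Step 10: enter (5,2), 'v' forces left->down, move down to (6,2)
Step 11: at (6,2) dir=down — LOOP DETECTED (seen before)

Answer: loops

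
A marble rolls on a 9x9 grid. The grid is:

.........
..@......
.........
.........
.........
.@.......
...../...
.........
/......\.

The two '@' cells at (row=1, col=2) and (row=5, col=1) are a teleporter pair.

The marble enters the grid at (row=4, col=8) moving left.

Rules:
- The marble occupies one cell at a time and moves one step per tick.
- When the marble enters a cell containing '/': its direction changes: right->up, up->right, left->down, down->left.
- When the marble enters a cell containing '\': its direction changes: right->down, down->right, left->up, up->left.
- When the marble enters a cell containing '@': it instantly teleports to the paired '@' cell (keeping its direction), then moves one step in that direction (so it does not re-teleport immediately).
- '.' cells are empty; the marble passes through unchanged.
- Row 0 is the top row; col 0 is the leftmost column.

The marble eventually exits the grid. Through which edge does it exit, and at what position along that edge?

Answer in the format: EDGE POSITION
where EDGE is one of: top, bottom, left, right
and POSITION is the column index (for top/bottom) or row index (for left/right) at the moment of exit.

Answer: left 4

Derivation:
Step 1: enter (4,8), '.' pass, move left to (4,7)
Step 2: enter (4,7), '.' pass, move left to (4,6)
Step 3: enter (4,6), '.' pass, move left to (4,5)
Step 4: enter (4,5), '.' pass, move left to (4,4)
Step 5: enter (4,4), '.' pass, move left to (4,3)
Step 6: enter (4,3), '.' pass, move left to (4,2)
Step 7: enter (4,2), '.' pass, move left to (4,1)
Step 8: enter (4,1), '.' pass, move left to (4,0)
Step 9: enter (4,0), '.' pass, move left to (4,-1)
Step 10: at (4,-1) — EXIT via left edge, pos 4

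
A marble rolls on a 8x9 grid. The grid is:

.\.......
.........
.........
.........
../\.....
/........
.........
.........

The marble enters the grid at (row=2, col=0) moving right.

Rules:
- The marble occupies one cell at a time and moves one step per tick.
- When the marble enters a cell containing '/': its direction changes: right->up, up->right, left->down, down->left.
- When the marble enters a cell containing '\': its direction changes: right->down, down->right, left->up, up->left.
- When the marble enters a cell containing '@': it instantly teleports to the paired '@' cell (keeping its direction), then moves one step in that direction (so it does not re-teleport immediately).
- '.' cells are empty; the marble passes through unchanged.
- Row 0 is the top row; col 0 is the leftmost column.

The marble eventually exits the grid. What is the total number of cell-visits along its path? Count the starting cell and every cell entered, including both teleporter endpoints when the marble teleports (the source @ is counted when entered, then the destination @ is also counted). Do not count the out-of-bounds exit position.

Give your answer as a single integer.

Answer: 9

Derivation:
Step 1: enter (2,0), '.' pass, move right to (2,1)
Step 2: enter (2,1), '.' pass, move right to (2,2)
Step 3: enter (2,2), '.' pass, move right to (2,3)
Step 4: enter (2,3), '.' pass, move right to (2,4)
Step 5: enter (2,4), '.' pass, move right to (2,5)
Step 6: enter (2,5), '.' pass, move right to (2,6)
Step 7: enter (2,6), '.' pass, move right to (2,7)
Step 8: enter (2,7), '.' pass, move right to (2,8)
Step 9: enter (2,8), '.' pass, move right to (2,9)
Step 10: at (2,9) — EXIT via right edge, pos 2
Path length (cell visits): 9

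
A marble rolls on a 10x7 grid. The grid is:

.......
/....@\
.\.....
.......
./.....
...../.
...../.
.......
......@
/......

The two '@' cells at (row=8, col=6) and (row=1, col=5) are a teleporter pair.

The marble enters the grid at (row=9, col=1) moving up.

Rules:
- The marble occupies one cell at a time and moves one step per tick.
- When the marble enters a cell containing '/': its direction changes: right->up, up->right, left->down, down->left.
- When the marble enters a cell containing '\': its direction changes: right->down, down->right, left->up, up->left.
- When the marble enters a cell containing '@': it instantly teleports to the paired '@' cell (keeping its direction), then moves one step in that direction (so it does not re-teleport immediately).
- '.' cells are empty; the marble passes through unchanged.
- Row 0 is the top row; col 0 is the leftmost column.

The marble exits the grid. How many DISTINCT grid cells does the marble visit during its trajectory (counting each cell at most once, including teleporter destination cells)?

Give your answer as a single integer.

Answer: 11

Derivation:
Step 1: enter (9,1), '.' pass, move up to (8,1)
Step 2: enter (8,1), '.' pass, move up to (7,1)
Step 3: enter (7,1), '.' pass, move up to (6,1)
Step 4: enter (6,1), '.' pass, move up to (5,1)
Step 5: enter (5,1), '.' pass, move up to (4,1)
Step 6: enter (4,1), '/' deflects up->right, move right to (4,2)
Step 7: enter (4,2), '.' pass, move right to (4,3)
Step 8: enter (4,3), '.' pass, move right to (4,4)
Step 9: enter (4,4), '.' pass, move right to (4,5)
Step 10: enter (4,5), '.' pass, move right to (4,6)
Step 11: enter (4,6), '.' pass, move right to (4,7)
Step 12: at (4,7) — EXIT via right edge, pos 4
Distinct cells visited: 11 (path length 11)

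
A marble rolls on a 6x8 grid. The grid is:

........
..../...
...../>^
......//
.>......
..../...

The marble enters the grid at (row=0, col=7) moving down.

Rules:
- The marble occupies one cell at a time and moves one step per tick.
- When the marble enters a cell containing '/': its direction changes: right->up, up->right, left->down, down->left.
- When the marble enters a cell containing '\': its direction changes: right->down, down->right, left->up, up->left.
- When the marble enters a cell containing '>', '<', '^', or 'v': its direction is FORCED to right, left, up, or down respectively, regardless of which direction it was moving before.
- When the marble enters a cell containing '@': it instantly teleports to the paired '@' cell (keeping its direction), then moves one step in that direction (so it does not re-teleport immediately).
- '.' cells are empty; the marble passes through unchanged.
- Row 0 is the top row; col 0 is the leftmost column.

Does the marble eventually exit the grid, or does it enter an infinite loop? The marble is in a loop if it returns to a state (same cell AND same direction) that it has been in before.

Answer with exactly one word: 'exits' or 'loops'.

Answer: exits

Derivation:
Step 1: enter (0,7), '.' pass, move down to (1,7)
Step 2: enter (1,7), '.' pass, move down to (2,7)
Step 3: enter (2,7), '^' forces down->up, move up to (1,7)
Step 4: enter (1,7), '.' pass, move up to (0,7)
Step 5: enter (0,7), '.' pass, move up to (-1,7)
Step 6: at (-1,7) — EXIT via top edge, pos 7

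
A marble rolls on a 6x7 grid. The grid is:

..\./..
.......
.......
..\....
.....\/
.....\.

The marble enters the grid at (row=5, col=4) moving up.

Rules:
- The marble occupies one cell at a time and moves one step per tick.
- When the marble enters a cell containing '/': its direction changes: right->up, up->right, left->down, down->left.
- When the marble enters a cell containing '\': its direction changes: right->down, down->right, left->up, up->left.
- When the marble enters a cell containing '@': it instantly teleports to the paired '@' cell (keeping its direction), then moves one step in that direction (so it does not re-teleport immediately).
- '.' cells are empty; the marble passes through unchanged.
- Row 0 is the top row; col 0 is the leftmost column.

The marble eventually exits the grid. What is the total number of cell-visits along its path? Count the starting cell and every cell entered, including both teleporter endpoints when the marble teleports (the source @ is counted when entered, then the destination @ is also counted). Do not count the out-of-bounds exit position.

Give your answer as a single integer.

Answer: 8

Derivation:
Step 1: enter (5,4), '.' pass, move up to (4,4)
Step 2: enter (4,4), '.' pass, move up to (3,4)
Step 3: enter (3,4), '.' pass, move up to (2,4)
Step 4: enter (2,4), '.' pass, move up to (1,4)
Step 5: enter (1,4), '.' pass, move up to (0,4)
Step 6: enter (0,4), '/' deflects up->right, move right to (0,5)
Step 7: enter (0,5), '.' pass, move right to (0,6)
Step 8: enter (0,6), '.' pass, move right to (0,7)
Step 9: at (0,7) — EXIT via right edge, pos 0
Path length (cell visits): 8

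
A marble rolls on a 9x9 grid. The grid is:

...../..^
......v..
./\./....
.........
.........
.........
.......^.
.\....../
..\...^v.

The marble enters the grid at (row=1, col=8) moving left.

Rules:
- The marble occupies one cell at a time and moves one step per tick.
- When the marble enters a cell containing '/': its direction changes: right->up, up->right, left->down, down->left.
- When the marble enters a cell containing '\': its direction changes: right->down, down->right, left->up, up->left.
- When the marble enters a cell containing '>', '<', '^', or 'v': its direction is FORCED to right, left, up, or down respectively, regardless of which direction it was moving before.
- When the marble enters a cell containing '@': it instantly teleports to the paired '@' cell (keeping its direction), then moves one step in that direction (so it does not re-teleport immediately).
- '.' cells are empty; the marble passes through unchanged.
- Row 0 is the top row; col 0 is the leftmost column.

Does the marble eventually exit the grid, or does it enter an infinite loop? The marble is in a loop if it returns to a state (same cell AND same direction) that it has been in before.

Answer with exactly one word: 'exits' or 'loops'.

Answer: loops

Derivation:
Step 1: enter (1,8), '.' pass, move left to (1,7)
Step 2: enter (1,7), '.' pass, move left to (1,6)
Step 3: enter (1,6), 'v' forces left->down, move down to (2,6)
Step 4: enter (2,6), '.' pass, move down to (3,6)
Step 5: enter (3,6), '.' pass, move down to (4,6)
Step 6: enter (4,6), '.' pass, move down to (5,6)
Step 7: enter (5,6), '.' pass, move down to (6,6)
Step 8: enter (6,6), '.' pass, move down to (7,6)
Step 9: enter (7,6), '.' pass, move down to (8,6)
Step 10: enter (8,6), '^' forces down->up, move up to (7,6)
Step 11: enter (7,6), '.' pass, move up to (6,6)
Step 12: enter (6,6), '.' pass, move up to (5,6)
Step 13: enter (5,6), '.' pass, move up to (4,6)
Step 14: enter (4,6), '.' pass, move up to (3,6)
Step 15: enter (3,6), '.' pass, move up to (2,6)
Step 16: enter (2,6), '.' pass, move up to (1,6)
Step 17: enter (1,6), 'v' forces up->down, move down to (2,6)
Step 18: at (2,6) dir=down — LOOP DETECTED (seen before)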